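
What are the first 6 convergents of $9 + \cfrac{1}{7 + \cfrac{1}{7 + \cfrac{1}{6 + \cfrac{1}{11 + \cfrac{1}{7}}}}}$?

Using the convergent recurrence p_i = a_i*p_{i-1} + p_{i-2}, q_i = a_i*q_{i-1} + q_{i-2} with p_{-2}=0, p_{-1}=1, q_{-2}=1, q_{-1}=0:
  i=0: a_0=9, p_0 = 9*1 + 0 = 9, q_0 = 9*0 + 1 = 1.
  i=1: a_1=7, p_1 = 7*9 + 1 = 64, q_1 = 7*1 + 0 = 7.
  i=2: a_2=7, p_2 = 7*64 + 9 = 457, q_2 = 7*7 + 1 = 50.
  i=3: a_3=6, p_3 = 6*457 + 64 = 2806, q_3 = 6*50 + 7 = 307.
  i=4: a_4=11, p_4 = 11*2806 + 457 = 31323, q_4 = 11*307 + 50 = 3427.
  i=5: a_5=7, p_5 = 7*31323 + 2806 = 222067, q_5 = 7*3427 + 307 = 24296.

9/1, 64/7, 457/50, 2806/307, 31323/3427, 222067/24296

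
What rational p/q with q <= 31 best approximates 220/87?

Expand x = 220/87 as a continued fraction with the Euclidean algorithm:
  220 = 2*87 + 46, so a_0 = 2.
  87 = 1*46 + 41, so a_1 = 1.
  46 = 1*41 + 5, so a_2 = 1.
  41 = 8*5 + 1, so a_3 = 8.
  5 = 5*1 + 0, so a_4 = 5.
so x = [2; 1, 1, 8, 5].
Convergents (p_i = a_i*p_{i-1} + p_{i-2}, q_i = a_i*q_{i-1} + q_{i-2} with p_{-2}=0, p_{-1}=1, q_{-2}=1, q_{-1}=0), until the denominator exceeds 31:
  i=0: a_0=2, p_0 = 2*1 + 0 = 2, q_0 = 2*0 + 1 = 1.
  i=1: a_1=1, p_1 = 1*2 + 1 = 3, q_1 = 1*1 + 0 = 1.
  i=2: a_2=1, p_2 = 1*3 + 2 = 5, q_2 = 1*1 + 1 = 2.
  i=3: a_3=8, p_3 = 8*5 + 3 = 43, q_3 = 8*2 + 1 = 17.
  i=4: a_4=5, p_4 = 5*43 + 5 = 220, q_4 = 5*17 + 2 = 87.
q_4 = 87 > 31, so the last convergent with denominator <= 31 is p_3/q_3 = 43/17.
The closest fraction with denominator <= 31 is either p_3/q_3 or the intermediate fraction (k*p_3 + p_2)/(k*q_3 + q_2) with the largest k >= 1 whose denominator stays <= 31; these approach x as k grows, and every other convergent or intermediate fraction in range is farther away.
Largest k: floor((31 - q_2)/q_3) = floor((31 - 2)/17) = 1.
That gives (1*43 + 5)/(1*17 + 2) = 48/19.
Compare the errors: |x - 43/17| = |220*17 - 43*87|/(87*17) = 1/1479, and |x - 48/19| = |220*19 - 48*87|/(87*19) = 4/1653.
Cross-multiplying, 1*1653 = 1653 < 5916 = 4*1479, so 1/1479 is smaller: the convergent 43/17 is closer to x than 48/19.

43/17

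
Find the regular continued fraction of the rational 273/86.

[3; 5, 1, 2, 1, 3]

Run the Euclidean algorithm on 273 and 86; the successive quotients are the partial quotients a_0, a_1, ... (each step inverts the fractional part left over by the previous one):
  273 = 3*86 + 15, so a_0 = 3.
  86 = 5*15 + 11, so a_1 = 5.
  15 = 1*11 + 4, so a_2 = 1.
  11 = 2*4 + 3, so a_3 = 2.
  4 = 1*3 + 1, so a_4 = 1.
  3 = 3*1 + 0, so a_5 = 3.
The remainder reaches 0 after 6 divisions, so the expansion has 6 partial quotients, read off in order.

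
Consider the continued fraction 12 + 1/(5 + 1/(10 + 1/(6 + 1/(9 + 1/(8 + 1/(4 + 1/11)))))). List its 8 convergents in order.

Using the convergent recurrence p_i = a_i*p_{i-1} + p_{i-2}, q_i = a_i*q_{i-1} + q_{i-2} with p_{-2}=0, p_{-1}=1, q_{-2}=1, q_{-1}=0:
  i=0: a_0=12, p_0 = 12*1 + 0 = 12, q_0 = 12*0 + 1 = 1.
  i=1: a_1=5, p_1 = 5*12 + 1 = 61, q_1 = 5*1 + 0 = 5.
  i=2: a_2=10, p_2 = 10*61 + 12 = 622, q_2 = 10*5 + 1 = 51.
  i=3: a_3=6, p_3 = 6*622 + 61 = 3793, q_3 = 6*51 + 5 = 311.
  i=4: a_4=9, p_4 = 9*3793 + 622 = 34759, q_4 = 9*311 + 51 = 2850.
  i=5: a_5=8, p_5 = 8*34759 + 3793 = 281865, q_5 = 8*2850 + 311 = 23111.
  i=6: a_6=4, p_6 = 4*281865 + 34759 = 1162219, q_6 = 4*23111 + 2850 = 95294.
  i=7: a_7=11, p_7 = 11*1162219 + 281865 = 13066274, q_7 = 11*95294 + 23111 = 1071345.

12/1, 61/5, 622/51, 3793/311, 34759/2850, 281865/23111, 1162219/95294, 13066274/1071345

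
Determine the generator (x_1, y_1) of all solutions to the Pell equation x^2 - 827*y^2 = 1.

(x, y) = (900602, 31317)

First expand sqrt(827) as a continued fraction. With x_i = (sqrt(827) + m_i)/d_i and (m_0, d_0) = (0, 1): a_0 = floor(sqrt(827)) = 28, since 28^2 = 784 <= 827 < 841 = 29^2.
Iterate m_{i+1} = d_i*a_i - m_i, d_{i+1} = (827 - m_{i+1}^2)/d_i, a_{i+1} = floor((a_0 + m_{i+1})/d_{i+1}):
  m_1 = 1*28 - 0 = 28, d_1 = (827 - 28^2)/1 = 43/1 = 43, a_1 = floor((28 + 28)/43) = 1.
  m_2 = 43*1 - 28 = 15, d_2 = (827 - 15^2)/43 = 602/43 = 14, a_2 = floor((28 + 15)/14) = 3.
  m_3 = 14*3 - 15 = 27, d_3 = (827 - 27^2)/14 = 98/14 = 7, a_3 = floor((28 + 27)/7) = 7.
  m_4 = 7*7 - 27 = 22, d_4 = (827 - 22^2)/7 = 343/7 = 49, a_4 = floor((28 + 22)/49) = 1.
  m_5 = 49*1 - 22 = 27, d_5 = (827 - 27^2)/49 = 98/49 = 2, a_5 = floor((28 + 27)/2) = 27.
  m_6 = 2*27 - 27 = 27, d_6 = (827 - 27^2)/2 = 98/2 = 49, a_6 = floor((28 + 27)/49) = 1.
  m_7 = 49*1 - 27 = 22, d_7 = (827 - 22^2)/49 = 343/49 = 7, a_7 = floor((28 + 22)/7) = 7.
  m_8 = 7*7 - 22 = 27, d_8 = (827 - 27^2)/7 = 98/7 = 14, a_8 = floor((28 + 27)/14) = 3.
  m_9 = 14*3 - 27 = 15, d_9 = (827 - 15^2)/14 = 602/14 = 43, a_9 = floor((28 + 15)/43) = 1.
  m_10 = 43*1 - 15 = 28, d_10 = (827 - 28^2)/43 = 43/43 = 1, a_10 = floor((28 + 28)/1) = 56.
  m_11 = 1*56 - 28 = 28, d_11 = (827 - 28^2)/1 = 43/1 = 43: (m_11, d_11) = (m_1, d_1) = (28, 43), so from here the quotients repeat a_1, ..., a_10; the period length is 10.
So sqrt(827) = [28; (1, 3, 7, 1, 27, 1, 7, 3, 1, 56)] with period length k = 10.
k is even, so the fundamental solution of x^2 - 827y^2 = 1 is (p_{k-1}, q_{k-1}) = (p_9, q_9); compute convergents through index 9.
Convergents (p_i = a_i*p_{i-1} + p_{i-2}, q_i = a_i*q_{i-1} + q_{i-2} with p_{-2}=0, p_{-1}=1, q_{-2}=1, q_{-1}=0):
  i=0: a_0=28, p_0 = 28*1 + 0 = 28, q_0 = 28*0 + 1 = 1.
  i=1: a_1=1, p_1 = 1*28 + 1 = 29, q_1 = 1*1 + 0 = 1.
  i=2: a_2=3, p_2 = 3*29 + 28 = 115, q_2 = 3*1 + 1 = 4.
  i=3: a_3=7, p_3 = 7*115 + 29 = 834, q_3 = 7*4 + 1 = 29.
  i=4: a_4=1, p_4 = 1*834 + 115 = 949, q_4 = 1*29 + 4 = 33.
  i=5: a_5=27, p_5 = 27*949 + 834 = 26457, q_5 = 27*33 + 29 = 920.
  i=6: a_6=1, p_6 = 1*26457 + 949 = 27406, q_6 = 1*920 + 33 = 953.
  i=7: a_7=7, p_7 = 7*27406 + 26457 = 218299, q_7 = 7*953 + 920 = 7591.
  i=8: a_8=3, p_8 = 3*218299 + 27406 = 682303, q_8 = 3*7591 + 953 = 23726.
  i=9: a_9=1, p_9 = 1*682303 + 218299 = 900602, q_9 = 1*23726 + 7591 = 31317.
Check: 900602^2 - 827*31317^2 = 811083962404 - 811083962403 = 1, so (x, y) = (900602, 31317) solves the equation, and by the theorem it is the least positive solution.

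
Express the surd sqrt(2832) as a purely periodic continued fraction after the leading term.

[53; (4, 1, 1, 1, 1, 1, 1, 1, 1, 1, 4, 106)]

Write x_i = (sqrt(2832) + m_i)/d_i with (m_0, d_0) = (0, 1). a_0 = floor(sqrt(2832)) = 53, since 53^2 = 2809 <= 2832 < 2916 = 54^2.
Iterate m_{i+1} = d_i*a_i - m_i, d_{i+1} = (2832 - m_{i+1}^2)/d_i, a_{i+1} = floor((a_0 + m_{i+1})/d_{i+1}):
  m_1 = 1*53 - 0 = 53, d_1 = (2832 - 53^2)/1 = 23/1 = 23, a_1 = floor((53 + 53)/23) = 4.
  m_2 = 23*4 - 53 = 39, d_2 = (2832 - 39^2)/23 = 1311/23 = 57, a_2 = floor((53 + 39)/57) = 1.
  m_3 = 57*1 - 39 = 18, d_3 = (2832 - 18^2)/57 = 2508/57 = 44, a_3 = floor((53 + 18)/44) = 1.
  m_4 = 44*1 - 18 = 26, d_4 = (2832 - 26^2)/44 = 2156/44 = 49, a_4 = floor((53 + 26)/49) = 1.
  m_5 = 49*1 - 26 = 23, d_5 = (2832 - 23^2)/49 = 2303/49 = 47, a_5 = floor((53 + 23)/47) = 1.
  m_6 = 47*1 - 23 = 24, d_6 = (2832 - 24^2)/47 = 2256/47 = 48, a_6 = floor((53 + 24)/48) = 1.
  m_7 = 48*1 - 24 = 24, d_7 = (2832 - 24^2)/48 = 2256/48 = 47, a_7 = floor((53 + 24)/47) = 1.
  m_8 = 47*1 - 24 = 23, d_8 = (2832 - 23^2)/47 = 2303/47 = 49, a_8 = floor((53 + 23)/49) = 1.
  m_9 = 49*1 - 23 = 26, d_9 = (2832 - 26^2)/49 = 2156/49 = 44, a_9 = floor((53 + 26)/44) = 1.
  m_10 = 44*1 - 26 = 18, d_10 = (2832 - 18^2)/44 = 2508/44 = 57, a_10 = floor((53 + 18)/57) = 1.
  m_11 = 57*1 - 18 = 39, d_11 = (2832 - 39^2)/57 = 1311/57 = 23, a_11 = floor((53 + 39)/23) = 4.
  m_12 = 23*4 - 39 = 53, d_12 = (2832 - 53^2)/23 = 23/23 = 1, a_12 = floor((53 + 53)/1) = 106.
  m_13 = 1*106 - 53 = 53, d_13 = (2832 - 53^2)/1 = 23/1 = 23: (m_13, d_13) = (m_1, d_1) = (53, 23), so from here the quotients repeat a_1, ..., a_12; the period length is 12.
Hence the expansion of sqrt(2832) is a_0 = 53 followed by the repeating block 4, 1, 1, 1, 1, 1, 1, 1, 1, 1, 4, 106 (period 12).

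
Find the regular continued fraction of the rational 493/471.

Run the Euclidean algorithm on 493 and 471; the successive quotients are the partial quotients a_0, a_1, ... (each step inverts the fractional part left over by the previous one):
  493 = 1*471 + 22, so a_0 = 1.
  471 = 21*22 + 9, so a_1 = 21.
  22 = 2*9 + 4, so a_2 = 2.
  9 = 2*4 + 1, so a_3 = 2.
  4 = 4*1 + 0, so a_4 = 4.
The remainder reaches 0 after 5 divisions, so the expansion has 5 partial quotients, read off in order.

[1; 21, 2, 2, 4]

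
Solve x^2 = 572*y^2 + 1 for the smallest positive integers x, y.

First expand sqrt(572) as a continued fraction. With x_i = (sqrt(572) + m_i)/d_i and (m_0, d_0) = (0, 1): a_0 = floor(sqrt(572)) = 23, since 23^2 = 529 <= 572 < 576 = 24^2.
Iterate m_{i+1} = d_i*a_i - m_i, d_{i+1} = (572 - m_{i+1}^2)/d_i, a_{i+1} = floor((a_0 + m_{i+1})/d_{i+1}):
  m_1 = 1*23 - 0 = 23, d_1 = (572 - 23^2)/1 = 43/1 = 43, a_1 = floor((23 + 23)/43) = 1.
  m_2 = 43*1 - 23 = 20, d_2 = (572 - 20^2)/43 = 172/43 = 4, a_2 = floor((23 + 20)/4) = 10.
  m_3 = 4*10 - 20 = 20, d_3 = (572 - 20^2)/4 = 172/4 = 43, a_3 = floor((23 + 20)/43) = 1.
  m_4 = 43*1 - 20 = 23, d_4 = (572 - 23^2)/43 = 43/43 = 1, a_4 = floor((23 + 23)/1) = 46.
  m_5 = 1*46 - 23 = 23, d_5 = (572 - 23^2)/1 = 43/1 = 43: (m_5, d_5) = (m_1, d_1) = (23, 43), so from here the quotients repeat a_1, ..., a_4; the period length is 4.
So sqrt(572) = [23; (1, 10, 1, 46)] with period length k = 4.
k is even, so the fundamental solution of x^2 - 572y^2 = 1 is (p_{k-1}, q_{k-1}) = (p_3, q_3); compute convergents through index 3.
Convergents (p_i = a_i*p_{i-1} + p_{i-2}, q_i = a_i*q_{i-1} + q_{i-2} with p_{-2}=0, p_{-1}=1, q_{-2}=1, q_{-1}=0):
  i=0: a_0=23, p_0 = 23*1 + 0 = 23, q_0 = 23*0 + 1 = 1.
  i=1: a_1=1, p_1 = 1*23 + 1 = 24, q_1 = 1*1 + 0 = 1.
  i=2: a_2=10, p_2 = 10*24 + 23 = 263, q_2 = 10*1 + 1 = 11.
  i=3: a_3=1, p_3 = 1*263 + 24 = 287, q_3 = 1*11 + 1 = 12.
Check: 287^2 - 572*12^2 = 82369 - 82368 = 1, so (x, y) = (287, 12) solves the equation, and by the theorem it is the least positive solution.

(x, y) = (287, 12)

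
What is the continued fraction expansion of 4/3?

Run the Euclidean algorithm on 4 and 3; the successive quotients are the partial quotients a_0, a_1, ... (each step inverts the fractional part left over by the previous one):
  4 = 1*3 + 1, so a_0 = 1.
  3 = 3*1 + 0, so a_1 = 3.
The remainder reaches 0 after 2 divisions, so the expansion has 2 partial quotients, read off in order.

[1; 3]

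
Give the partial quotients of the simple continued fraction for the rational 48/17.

[2; 1, 4, 1, 2]

Run the Euclidean algorithm on 48 and 17; the successive quotients are the partial quotients a_0, a_1, ... (each step inverts the fractional part left over by the previous one):
  48 = 2*17 + 14, so a_0 = 2.
  17 = 1*14 + 3, so a_1 = 1.
  14 = 4*3 + 2, so a_2 = 4.
  3 = 1*2 + 1, so a_3 = 1.
  2 = 2*1 + 0, so a_4 = 2.
The remainder reaches 0 after 5 divisions, so the expansion has 5 partial quotients, read off in order.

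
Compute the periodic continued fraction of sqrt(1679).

Write x_i = (sqrt(1679) + m_i)/d_i with (m_0, d_0) = (0, 1). a_0 = floor(sqrt(1679)) = 40, since 40^2 = 1600 <= 1679 < 1681 = 41^2.
Iterate m_{i+1} = d_i*a_i - m_i, d_{i+1} = (1679 - m_{i+1}^2)/d_i, a_{i+1} = floor((a_0 + m_{i+1})/d_{i+1}):
  m_1 = 1*40 - 0 = 40, d_1 = (1679 - 40^2)/1 = 79/1 = 79, a_1 = floor((40 + 40)/79) = 1.
  m_2 = 79*1 - 40 = 39, d_2 = (1679 - 39^2)/79 = 158/79 = 2, a_2 = floor((40 + 39)/2) = 39.
  m_3 = 2*39 - 39 = 39, d_3 = (1679 - 39^2)/2 = 158/2 = 79, a_3 = floor((40 + 39)/79) = 1.
  m_4 = 79*1 - 39 = 40, d_4 = (1679 - 40^2)/79 = 79/79 = 1, a_4 = floor((40 + 40)/1) = 80.
  m_5 = 1*80 - 40 = 40, d_5 = (1679 - 40^2)/1 = 79/1 = 79: (m_5, d_5) = (m_1, d_1) = (40, 79), so from here the quotients repeat a_1, ..., a_4; the period length is 4.
Hence the expansion of sqrt(1679) is a_0 = 40 followed by the repeating block 1, 39, 1, 80 (period 4).

[40; (1, 39, 1, 80)]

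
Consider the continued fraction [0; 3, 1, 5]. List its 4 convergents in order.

Using the convergent recurrence p_i = a_i*p_{i-1} + p_{i-2}, q_i = a_i*q_{i-1} + q_{i-2} with p_{-2}=0, p_{-1}=1, q_{-2}=1, q_{-1}=0:
  i=0: a_0=0, p_0 = 0*1 + 0 = 0, q_0 = 0*0 + 1 = 1.
  i=1: a_1=3, p_1 = 3*0 + 1 = 1, q_1 = 3*1 + 0 = 3.
  i=2: a_2=1, p_2 = 1*1 + 0 = 1, q_2 = 1*3 + 1 = 4.
  i=3: a_3=5, p_3 = 5*1 + 1 = 6, q_3 = 5*4 + 3 = 23.

0/1, 1/3, 1/4, 6/23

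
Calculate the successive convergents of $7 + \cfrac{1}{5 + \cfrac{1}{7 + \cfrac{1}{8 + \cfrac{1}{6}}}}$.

7/1, 36/5, 259/36, 2108/293, 12907/1794

Using the convergent recurrence p_i = a_i*p_{i-1} + p_{i-2}, q_i = a_i*q_{i-1} + q_{i-2} with p_{-2}=0, p_{-1}=1, q_{-2}=1, q_{-1}=0:
  i=0: a_0=7, p_0 = 7*1 + 0 = 7, q_0 = 7*0 + 1 = 1.
  i=1: a_1=5, p_1 = 5*7 + 1 = 36, q_1 = 5*1 + 0 = 5.
  i=2: a_2=7, p_2 = 7*36 + 7 = 259, q_2 = 7*5 + 1 = 36.
  i=3: a_3=8, p_3 = 8*259 + 36 = 2108, q_3 = 8*36 + 5 = 293.
  i=4: a_4=6, p_4 = 6*2108 + 259 = 12907, q_4 = 6*293 + 36 = 1794.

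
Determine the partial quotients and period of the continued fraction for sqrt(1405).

[37; (2, 14, 2, 74)]

Write x_i = (sqrt(1405) + m_i)/d_i with (m_0, d_0) = (0, 1). a_0 = floor(sqrt(1405)) = 37, since 37^2 = 1369 <= 1405 < 1444 = 38^2.
Iterate m_{i+1} = d_i*a_i - m_i, d_{i+1} = (1405 - m_{i+1}^2)/d_i, a_{i+1} = floor((a_0 + m_{i+1})/d_{i+1}):
  m_1 = 1*37 - 0 = 37, d_1 = (1405 - 37^2)/1 = 36/1 = 36, a_1 = floor((37 + 37)/36) = 2.
  m_2 = 36*2 - 37 = 35, d_2 = (1405 - 35^2)/36 = 180/36 = 5, a_2 = floor((37 + 35)/5) = 14.
  m_3 = 5*14 - 35 = 35, d_3 = (1405 - 35^2)/5 = 180/5 = 36, a_3 = floor((37 + 35)/36) = 2.
  m_4 = 36*2 - 35 = 37, d_4 = (1405 - 37^2)/36 = 36/36 = 1, a_4 = floor((37 + 37)/1) = 74.
  m_5 = 1*74 - 37 = 37, d_5 = (1405 - 37^2)/1 = 36/1 = 36: (m_5, d_5) = (m_1, d_1) = (37, 36), so from here the quotients repeat a_1, ..., a_4; the period length is 4.
Hence the expansion of sqrt(1405) is a_0 = 37 followed by the repeating block 2, 14, 2, 74 (period 4).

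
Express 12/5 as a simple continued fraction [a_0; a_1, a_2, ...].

Run the Euclidean algorithm on 12 and 5; the successive quotients are the partial quotients a_0, a_1, ... (each step inverts the fractional part left over by the previous one):
  12 = 2*5 + 2, so a_0 = 2.
  5 = 2*2 + 1, so a_1 = 2.
  2 = 2*1 + 0, so a_2 = 2.
The remainder reaches 0 after 3 divisions, so the expansion has 3 partial quotients, read off in order.

[2; 2, 2]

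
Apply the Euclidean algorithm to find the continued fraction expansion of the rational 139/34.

Run the Euclidean algorithm on 139 and 34; the successive quotients are the partial quotients a_0, a_1, ... (each step inverts the fractional part left over by the previous one):
  139 = 4*34 + 3, so a_0 = 4.
  34 = 11*3 + 1, so a_1 = 11.
  3 = 3*1 + 0, so a_2 = 3.
The remainder reaches 0 after 3 divisions, so the expansion has 3 partial quotients, read off in order.

[4; 11, 3]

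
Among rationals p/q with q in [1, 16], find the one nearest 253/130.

Expand x = 253/130 as a continued fraction with the Euclidean algorithm:
  253 = 1*130 + 123, so a_0 = 1.
  130 = 1*123 + 7, so a_1 = 1.
  123 = 17*7 + 4, so a_2 = 17.
  7 = 1*4 + 3, so a_3 = 1.
  4 = 1*3 + 1, so a_4 = 1.
  3 = 3*1 + 0, so a_5 = 3.
so x = [1; 1, 17, 1, 1, 3].
Convergents (p_i = a_i*p_{i-1} + p_{i-2}, q_i = a_i*q_{i-1} + q_{i-2} with p_{-2}=0, p_{-1}=1, q_{-2}=1, q_{-1}=0), until the denominator exceeds 16:
  i=0: a_0=1, p_0 = 1*1 + 0 = 1, q_0 = 1*0 + 1 = 1.
  i=1: a_1=1, p_1 = 1*1 + 1 = 2, q_1 = 1*1 + 0 = 1.
  i=2: a_2=17, p_2 = 17*2 + 1 = 35, q_2 = 17*1 + 1 = 18.
q_2 = 18 > 16, so the last convergent with denominator <= 16 is p_1/q_1 = 2/1.
The closest fraction with denominator <= 16 is either p_1/q_1 or the intermediate fraction (k*p_1 + p_0)/(k*q_1 + q_0) with the largest k >= 1 whose denominator stays <= 16; these approach x as k grows, and every other convergent or intermediate fraction in range is farther away.
Largest k: floor((16 - q_0)/q_1) = floor((16 - 1)/1) = 15.
That gives (15*2 + 1)/(15*1 + 1) = 31/16.
Compare the errors: |x - 2/1| = |253*1 - 2*130|/(130*1) = 7/130, and |x - 31/16| = |253*16 - 31*130|/(130*16) = 18/2080.
Cross-multiplying, 18*130 = 2340 < 14560 = 7*2080, so 18/2080 is smaller: the intermediate fraction 31/16 is closer to x than 2/1.

31/16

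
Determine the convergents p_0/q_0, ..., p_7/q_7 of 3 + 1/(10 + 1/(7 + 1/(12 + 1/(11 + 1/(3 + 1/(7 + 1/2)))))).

3/1, 31/10, 220/71, 2671/862, 29601/9553, 91474/29521, 669919/216200, 1431312/461921

Using the convergent recurrence p_i = a_i*p_{i-1} + p_{i-2}, q_i = a_i*q_{i-1} + q_{i-2} with p_{-2}=0, p_{-1}=1, q_{-2}=1, q_{-1}=0:
  i=0: a_0=3, p_0 = 3*1 + 0 = 3, q_0 = 3*0 + 1 = 1.
  i=1: a_1=10, p_1 = 10*3 + 1 = 31, q_1 = 10*1 + 0 = 10.
  i=2: a_2=7, p_2 = 7*31 + 3 = 220, q_2 = 7*10 + 1 = 71.
  i=3: a_3=12, p_3 = 12*220 + 31 = 2671, q_3 = 12*71 + 10 = 862.
  i=4: a_4=11, p_4 = 11*2671 + 220 = 29601, q_4 = 11*862 + 71 = 9553.
  i=5: a_5=3, p_5 = 3*29601 + 2671 = 91474, q_5 = 3*9553 + 862 = 29521.
  i=6: a_6=7, p_6 = 7*91474 + 29601 = 669919, q_6 = 7*29521 + 9553 = 216200.
  i=7: a_7=2, p_7 = 2*669919 + 91474 = 1431312, q_7 = 2*216200 + 29521 = 461921.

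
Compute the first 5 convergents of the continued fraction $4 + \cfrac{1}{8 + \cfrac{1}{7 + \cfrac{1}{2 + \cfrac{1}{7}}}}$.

4/1, 33/8, 235/57, 503/122, 3756/911

Using the convergent recurrence p_i = a_i*p_{i-1} + p_{i-2}, q_i = a_i*q_{i-1} + q_{i-2} with p_{-2}=0, p_{-1}=1, q_{-2}=1, q_{-1}=0:
  i=0: a_0=4, p_0 = 4*1 + 0 = 4, q_0 = 4*0 + 1 = 1.
  i=1: a_1=8, p_1 = 8*4 + 1 = 33, q_1 = 8*1 + 0 = 8.
  i=2: a_2=7, p_2 = 7*33 + 4 = 235, q_2 = 7*8 + 1 = 57.
  i=3: a_3=2, p_3 = 2*235 + 33 = 503, q_3 = 2*57 + 8 = 122.
  i=4: a_4=7, p_4 = 7*503 + 235 = 3756, q_4 = 7*122 + 57 = 911.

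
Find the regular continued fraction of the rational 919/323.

Run the Euclidean algorithm on 919 and 323; the successive quotients are the partial quotients a_0, a_1, ... (each step inverts the fractional part left over by the previous one):
  919 = 2*323 + 273, so a_0 = 2.
  323 = 1*273 + 50, so a_1 = 1.
  273 = 5*50 + 23, so a_2 = 5.
  50 = 2*23 + 4, so a_3 = 2.
  23 = 5*4 + 3, so a_4 = 5.
  4 = 1*3 + 1, so a_5 = 1.
  3 = 3*1 + 0, so a_6 = 3.
The remainder reaches 0 after 7 divisions, so the expansion has 7 partial quotients, read off in order.

[2; 1, 5, 2, 5, 1, 3]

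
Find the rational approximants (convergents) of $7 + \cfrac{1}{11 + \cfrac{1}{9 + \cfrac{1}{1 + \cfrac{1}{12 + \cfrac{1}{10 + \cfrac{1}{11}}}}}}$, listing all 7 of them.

Using the convergent recurrence p_i = a_i*p_{i-1} + p_{i-2}, q_i = a_i*q_{i-1} + q_{i-2} with p_{-2}=0, p_{-1}=1, q_{-2}=1, q_{-1}=0:
  i=0: a_0=7, p_0 = 7*1 + 0 = 7, q_0 = 7*0 + 1 = 1.
  i=1: a_1=11, p_1 = 11*7 + 1 = 78, q_1 = 11*1 + 0 = 11.
  i=2: a_2=9, p_2 = 9*78 + 7 = 709, q_2 = 9*11 + 1 = 100.
  i=3: a_3=1, p_3 = 1*709 + 78 = 787, q_3 = 1*100 + 11 = 111.
  i=4: a_4=12, p_4 = 12*787 + 709 = 10153, q_4 = 12*111 + 100 = 1432.
  i=5: a_5=10, p_5 = 10*10153 + 787 = 102317, q_5 = 10*1432 + 111 = 14431.
  i=6: a_6=11, p_6 = 11*102317 + 10153 = 1135640, q_6 = 11*14431 + 1432 = 160173.

7/1, 78/11, 709/100, 787/111, 10153/1432, 102317/14431, 1135640/160173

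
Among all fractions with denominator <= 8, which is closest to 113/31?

Expand x = 113/31 as a continued fraction with the Euclidean algorithm:
  113 = 3*31 + 20, so a_0 = 3.
  31 = 1*20 + 11, so a_1 = 1.
  20 = 1*11 + 9, so a_2 = 1.
  11 = 1*9 + 2, so a_3 = 1.
  9 = 4*2 + 1, so a_4 = 4.
  2 = 2*1 + 0, so a_5 = 2.
so x = [3; 1, 1, 1, 4, 2].
Convergents (p_i = a_i*p_{i-1} + p_{i-2}, q_i = a_i*q_{i-1} + q_{i-2} with p_{-2}=0, p_{-1}=1, q_{-2}=1, q_{-1}=0), until the denominator exceeds 8:
  i=0: a_0=3, p_0 = 3*1 + 0 = 3, q_0 = 3*0 + 1 = 1.
  i=1: a_1=1, p_1 = 1*3 + 1 = 4, q_1 = 1*1 + 0 = 1.
  i=2: a_2=1, p_2 = 1*4 + 3 = 7, q_2 = 1*1 + 1 = 2.
  i=3: a_3=1, p_3 = 1*7 + 4 = 11, q_3 = 1*2 + 1 = 3.
  i=4: a_4=4, p_4 = 4*11 + 7 = 51, q_4 = 4*3 + 2 = 14.
q_4 = 14 > 8, so the last convergent with denominator <= 8 is p_3/q_3 = 11/3.
The closest fraction with denominator <= 8 is either p_3/q_3 or the intermediate fraction (k*p_3 + p_2)/(k*q_3 + q_2) with the largest k >= 1 whose denominator stays <= 8; these approach x as k grows, and every other convergent or intermediate fraction in range is farther away.
Largest k: floor((8 - q_2)/q_3) = floor((8 - 2)/3) = 2.
That gives (2*11 + 7)/(2*3 + 2) = 29/8.
Compare the errors: |x - 11/3| = |113*3 - 11*31|/(31*3) = 2/93, and |x - 29/8| = |113*8 - 29*31|/(31*8) = 5/248.
Cross-multiplying, 5*93 = 465 < 496 = 2*248, so 5/248 is smaller: the intermediate fraction 29/8 is closer to x than 11/3.

29/8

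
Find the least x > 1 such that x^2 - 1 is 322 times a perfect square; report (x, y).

(x, y) = (323, 18)

First expand sqrt(322) as a continued fraction. With x_i = (sqrt(322) + m_i)/d_i and (m_0, d_0) = (0, 1): a_0 = floor(sqrt(322)) = 17, since 17^2 = 289 <= 322 < 324 = 18^2.
Iterate m_{i+1} = d_i*a_i - m_i, d_{i+1} = (322 - m_{i+1}^2)/d_i, a_{i+1} = floor((a_0 + m_{i+1})/d_{i+1}):
  m_1 = 1*17 - 0 = 17, d_1 = (322 - 17^2)/1 = 33/1 = 33, a_1 = floor((17 + 17)/33) = 1.
  m_2 = 33*1 - 17 = 16, d_2 = (322 - 16^2)/33 = 66/33 = 2, a_2 = floor((17 + 16)/2) = 16.
  m_3 = 2*16 - 16 = 16, d_3 = (322 - 16^2)/2 = 66/2 = 33, a_3 = floor((17 + 16)/33) = 1.
  m_4 = 33*1 - 16 = 17, d_4 = (322 - 17^2)/33 = 33/33 = 1, a_4 = floor((17 + 17)/1) = 34.
  m_5 = 1*34 - 17 = 17, d_5 = (322 - 17^2)/1 = 33/1 = 33: (m_5, d_5) = (m_1, d_1) = (17, 33), so from here the quotients repeat a_1, ..., a_4; the period length is 4.
So sqrt(322) = [17; (1, 16, 1, 34)] with period length k = 4.
k is even, so the fundamental solution of x^2 - 322y^2 = 1 is (p_{k-1}, q_{k-1}) = (p_3, q_3); compute convergents through index 3.
Convergents (p_i = a_i*p_{i-1} + p_{i-2}, q_i = a_i*q_{i-1} + q_{i-2} with p_{-2}=0, p_{-1}=1, q_{-2}=1, q_{-1}=0):
  i=0: a_0=17, p_0 = 17*1 + 0 = 17, q_0 = 17*0 + 1 = 1.
  i=1: a_1=1, p_1 = 1*17 + 1 = 18, q_1 = 1*1 + 0 = 1.
  i=2: a_2=16, p_2 = 16*18 + 17 = 305, q_2 = 16*1 + 1 = 17.
  i=3: a_3=1, p_3 = 1*305 + 18 = 323, q_3 = 1*17 + 1 = 18.
Check: 323^2 - 322*18^2 = 104329 - 104328 = 1, so (x, y) = (323, 18) solves the equation, and by the theorem it is the least positive solution.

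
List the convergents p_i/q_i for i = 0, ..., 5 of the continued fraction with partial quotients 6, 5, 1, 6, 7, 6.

Using the convergent recurrence p_i = a_i*p_{i-1} + p_{i-2}, q_i = a_i*q_{i-1} + q_{i-2} with p_{-2}=0, p_{-1}=1, q_{-2}=1, q_{-1}=0:
  i=0: a_0=6, p_0 = 6*1 + 0 = 6, q_0 = 6*0 + 1 = 1.
  i=1: a_1=5, p_1 = 5*6 + 1 = 31, q_1 = 5*1 + 0 = 5.
  i=2: a_2=1, p_2 = 1*31 + 6 = 37, q_2 = 1*5 + 1 = 6.
  i=3: a_3=6, p_3 = 6*37 + 31 = 253, q_3 = 6*6 + 5 = 41.
  i=4: a_4=7, p_4 = 7*253 + 37 = 1808, q_4 = 7*41 + 6 = 293.
  i=5: a_5=6, p_5 = 6*1808 + 253 = 11101, q_5 = 6*293 + 41 = 1799.

6/1, 31/5, 37/6, 253/41, 1808/293, 11101/1799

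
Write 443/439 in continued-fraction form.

Run the Euclidean algorithm on 443 and 439; the successive quotients are the partial quotients a_0, a_1, ... (each step inverts the fractional part left over by the previous one):
  443 = 1*439 + 4, so a_0 = 1.
  439 = 109*4 + 3, so a_1 = 109.
  4 = 1*3 + 1, so a_2 = 1.
  3 = 3*1 + 0, so a_3 = 3.
The remainder reaches 0 after 4 divisions, so the expansion has 4 partial quotients, read off in order.

[1; 109, 1, 3]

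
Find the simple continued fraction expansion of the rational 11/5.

Run the Euclidean algorithm on 11 and 5; the successive quotients are the partial quotients a_0, a_1, ... (each step inverts the fractional part left over by the previous one):
  11 = 2*5 + 1, so a_0 = 2.
  5 = 5*1 + 0, so a_1 = 5.
The remainder reaches 0 after 2 divisions, so the expansion has 2 partial quotients, read off in order.

[2; 5]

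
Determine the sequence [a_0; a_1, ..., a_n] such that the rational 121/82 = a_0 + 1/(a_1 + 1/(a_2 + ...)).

[1; 2, 9, 1, 3]

Run the Euclidean algorithm on 121 and 82; the successive quotients are the partial quotients a_0, a_1, ... (each step inverts the fractional part left over by the previous one):
  121 = 1*82 + 39, so a_0 = 1.
  82 = 2*39 + 4, so a_1 = 2.
  39 = 9*4 + 3, so a_2 = 9.
  4 = 1*3 + 1, so a_3 = 1.
  3 = 3*1 + 0, so a_4 = 3.
The remainder reaches 0 after 5 divisions, so the expansion has 5 partial quotients, read off in order.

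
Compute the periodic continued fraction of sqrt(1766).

Write x_i = (sqrt(1766) + m_i)/d_i with (m_0, d_0) = (0, 1). a_0 = floor(sqrt(1766)) = 42, since 42^2 = 1764 <= 1766 < 1849 = 43^2.
Iterate m_{i+1} = d_i*a_i - m_i, d_{i+1} = (1766 - m_{i+1}^2)/d_i, a_{i+1} = floor((a_0 + m_{i+1})/d_{i+1}):
  m_1 = 1*42 - 0 = 42, d_1 = (1766 - 42^2)/1 = 2/1 = 2, a_1 = floor((42 + 42)/2) = 42.
  m_2 = 2*42 - 42 = 42, d_2 = (1766 - 42^2)/2 = 2/2 = 1, a_2 = floor((42 + 42)/1) = 84.
  m_3 = 1*84 - 42 = 42, d_3 = (1766 - 42^2)/1 = 2/1 = 2: (m_3, d_3) = (m_1, d_1) = (42, 2), so from here the quotients repeat a_1, a_2; the period length is 2.
Hence the expansion of sqrt(1766) is a_0 = 42 followed by the repeating block 42, 84 (period 2).

[42; (42, 84)]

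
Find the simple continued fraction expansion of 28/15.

Run the Euclidean algorithm on 28 and 15; the successive quotients are the partial quotients a_0, a_1, ... (each step inverts the fractional part left over by the previous one):
  28 = 1*15 + 13, so a_0 = 1.
  15 = 1*13 + 2, so a_1 = 1.
  13 = 6*2 + 1, so a_2 = 6.
  2 = 2*1 + 0, so a_3 = 2.
The remainder reaches 0 after 4 divisions, so the expansion has 4 partial quotients, read off in order.

[1; 1, 6, 2]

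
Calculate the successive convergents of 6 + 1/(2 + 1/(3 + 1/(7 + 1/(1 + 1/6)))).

Using the convergent recurrence p_i = a_i*p_{i-1} + p_{i-2}, q_i = a_i*q_{i-1} + q_{i-2} with p_{-2}=0, p_{-1}=1, q_{-2}=1, q_{-1}=0:
  i=0: a_0=6, p_0 = 6*1 + 0 = 6, q_0 = 6*0 + 1 = 1.
  i=1: a_1=2, p_1 = 2*6 + 1 = 13, q_1 = 2*1 + 0 = 2.
  i=2: a_2=3, p_2 = 3*13 + 6 = 45, q_2 = 3*2 + 1 = 7.
  i=3: a_3=7, p_3 = 7*45 + 13 = 328, q_3 = 7*7 + 2 = 51.
  i=4: a_4=1, p_4 = 1*328 + 45 = 373, q_4 = 1*51 + 7 = 58.
  i=5: a_5=6, p_5 = 6*373 + 328 = 2566, q_5 = 6*58 + 51 = 399.

6/1, 13/2, 45/7, 328/51, 373/58, 2566/399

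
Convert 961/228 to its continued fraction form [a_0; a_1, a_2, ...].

Run the Euclidean algorithm on 961 and 228; the successive quotients are the partial quotients a_0, a_1, ... (each step inverts the fractional part left over by the previous one):
  961 = 4*228 + 49, so a_0 = 4.
  228 = 4*49 + 32, so a_1 = 4.
  49 = 1*32 + 17, so a_2 = 1.
  32 = 1*17 + 15, so a_3 = 1.
  17 = 1*15 + 2, so a_4 = 1.
  15 = 7*2 + 1, so a_5 = 7.
  2 = 2*1 + 0, so a_6 = 2.
The remainder reaches 0 after 7 divisions, so the expansion has 7 partial quotients, read off in order.

[4; 4, 1, 1, 1, 7, 2]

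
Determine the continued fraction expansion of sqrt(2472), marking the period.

[49; (1, 2, 1, 1, 3, 1, 1, 2, 1, 98)]

Write x_i = (sqrt(2472) + m_i)/d_i with (m_0, d_0) = (0, 1). a_0 = floor(sqrt(2472)) = 49, since 49^2 = 2401 <= 2472 < 2500 = 50^2.
Iterate m_{i+1} = d_i*a_i - m_i, d_{i+1} = (2472 - m_{i+1}^2)/d_i, a_{i+1} = floor((a_0 + m_{i+1})/d_{i+1}):
  m_1 = 1*49 - 0 = 49, d_1 = (2472 - 49^2)/1 = 71/1 = 71, a_1 = floor((49 + 49)/71) = 1.
  m_2 = 71*1 - 49 = 22, d_2 = (2472 - 22^2)/71 = 1988/71 = 28, a_2 = floor((49 + 22)/28) = 2.
  m_3 = 28*2 - 22 = 34, d_3 = (2472 - 34^2)/28 = 1316/28 = 47, a_3 = floor((49 + 34)/47) = 1.
  m_4 = 47*1 - 34 = 13, d_4 = (2472 - 13^2)/47 = 2303/47 = 49, a_4 = floor((49 + 13)/49) = 1.
  m_5 = 49*1 - 13 = 36, d_5 = (2472 - 36^2)/49 = 1176/49 = 24, a_5 = floor((49 + 36)/24) = 3.
  m_6 = 24*3 - 36 = 36, d_6 = (2472 - 36^2)/24 = 1176/24 = 49, a_6 = floor((49 + 36)/49) = 1.
  m_7 = 49*1 - 36 = 13, d_7 = (2472 - 13^2)/49 = 2303/49 = 47, a_7 = floor((49 + 13)/47) = 1.
  m_8 = 47*1 - 13 = 34, d_8 = (2472 - 34^2)/47 = 1316/47 = 28, a_8 = floor((49 + 34)/28) = 2.
  m_9 = 28*2 - 34 = 22, d_9 = (2472 - 22^2)/28 = 1988/28 = 71, a_9 = floor((49 + 22)/71) = 1.
  m_10 = 71*1 - 22 = 49, d_10 = (2472 - 49^2)/71 = 71/71 = 1, a_10 = floor((49 + 49)/1) = 98.
  m_11 = 1*98 - 49 = 49, d_11 = (2472 - 49^2)/1 = 71/1 = 71: (m_11, d_11) = (m_1, d_1) = (49, 71), so from here the quotients repeat a_1, ..., a_10; the period length is 10.
Hence the expansion of sqrt(2472) is a_0 = 49 followed by the repeating block 1, 2, 1, 1, 3, 1, 1, 2, 1, 98 (period 10).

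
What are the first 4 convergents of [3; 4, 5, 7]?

Using the convergent recurrence p_i = a_i*p_{i-1} + p_{i-2}, q_i = a_i*q_{i-1} + q_{i-2} with p_{-2}=0, p_{-1}=1, q_{-2}=1, q_{-1}=0:
  i=0: a_0=3, p_0 = 3*1 + 0 = 3, q_0 = 3*0 + 1 = 1.
  i=1: a_1=4, p_1 = 4*3 + 1 = 13, q_1 = 4*1 + 0 = 4.
  i=2: a_2=5, p_2 = 5*13 + 3 = 68, q_2 = 5*4 + 1 = 21.
  i=3: a_3=7, p_3 = 7*68 + 13 = 489, q_3 = 7*21 + 4 = 151.

3/1, 13/4, 68/21, 489/151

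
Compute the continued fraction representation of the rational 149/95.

[1; 1, 1, 3, 6, 2]

Run the Euclidean algorithm on 149 and 95; the successive quotients are the partial quotients a_0, a_1, ... (each step inverts the fractional part left over by the previous one):
  149 = 1*95 + 54, so a_0 = 1.
  95 = 1*54 + 41, so a_1 = 1.
  54 = 1*41 + 13, so a_2 = 1.
  41 = 3*13 + 2, so a_3 = 3.
  13 = 6*2 + 1, so a_4 = 6.
  2 = 2*1 + 0, so a_5 = 2.
The remainder reaches 0 after 6 divisions, so the expansion has 6 partial quotients, read off in order.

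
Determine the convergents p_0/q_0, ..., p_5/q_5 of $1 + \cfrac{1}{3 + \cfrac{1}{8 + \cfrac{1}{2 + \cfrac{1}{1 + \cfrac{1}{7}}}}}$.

Using the convergent recurrence p_i = a_i*p_{i-1} + p_{i-2}, q_i = a_i*q_{i-1} + q_{i-2} with p_{-2}=0, p_{-1}=1, q_{-2}=1, q_{-1}=0:
  i=0: a_0=1, p_0 = 1*1 + 0 = 1, q_0 = 1*0 + 1 = 1.
  i=1: a_1=3, p_1 = 3*1 + 1 = 4, q_1 = 3*1 + 0 = 3.
  i=2: a_2=8, p_2 = 8*4 + 1 = 33, q_2 = 8*3 + 1 = 25.
  i=3: a_3=2, p_3 = 2*33 + 4 = 70, q_3 = 2*25 + 3 = 53.
  i=4: a_4=1, p_4 = 1*70 + 33 = 103, q_4 = 1*53 + 25 = 78.
  i=5: a_5=7, p_5 = 7*103 + 70 = 791, q_5 = 7*78 + 53 = 599.

1/1, 4/3, 33/25, 70/53, 103/78, 791/599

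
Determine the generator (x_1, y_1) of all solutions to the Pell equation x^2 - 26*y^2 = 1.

First expand sqrt(26) as a continued fraction. With x_i = (sqrt(26) + m_i)/d_i and (m_0, d_0) = (0, 1): a_0 = floor(sqrt(26)) = 5, since 5^2 = 25 <= 26 < 36 = 6^2.
Iterate m_{i+1} = d_i*a_i - m_i, d_{i+1} = (26 - m_{i+1}^2)/d_i, a_{i+1} = floor((a_0 + m_{i+1})/d_{i+1}):
  m_1 = 1*5 - 0 = 5, d_1 = (26 - 5^2)/1 = 1/1 = 1, a_1 = floor((5 + 5)/1) = 10.
  m_2 = 1*10 - 5 = 5, d_2 = (26 - 5^2)/1 = 1/1 = 1: (m_2, d_2) = (m_1, d_1) = (5, 1), so from here the quotient a_1 repeats; the period length is 1.
So sqrt(26) = [5; (10)] with period length k = 1.
k is odd, so (p_{k-1}, q_{k-1}) only solves x^2 - 26y^2 = -1 and the fundamental solution of x^2 - 26y^2 = 1 is (p_{2k-1}, q_{2k-1}) = (p_1, q_1); compute convergents through index 1, running through the period twice.
Convergents (p_i = a_i*p_{i-1} + p_{i-2}, q_i = a_i*q_{i-1} + q_{i-2} with p_{-2}=0, p_{-1}=1, q_{-2}=1, q_{-1}=0):
  i=0: a_0=5, p_0 = 5*1 + 0 = 5, q_0 = 5*0 + 1 = 1.
  i=1: a_1=10, p_1 = 10*5 + 1 = 51, q_1 = 10*1 + 0 = 10.
Indeed p_0^2 - 26*q_0^2 = 25 - 26 = -1, not +1.
Check: 51^2 - 26*10^2 = 2601 - 2600 = 1, so (x, y) = (51, 10) solves the equation, and by the theorem it is the least positive solution.

(x, y) = (51, 10)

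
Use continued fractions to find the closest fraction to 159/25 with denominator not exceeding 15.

89/14

Expand x = 159/25 as a continued fraction with the Euclidean algorithm:
  159 = 6*25 + 9, so a_0 = 6.
  25 = 2*9 + 7, so a_1 = 2.
  9 = 1*7 + 2, so a_2 = 1.
  7 = 3*2 + 1, so a_3 = 3.
  2 = 2*1 + 0, so a_4 = 2.
so x = [6; 2, 1, 3, 2].
Convergents (p_i = a_i*p_{i-1} + p_{i-2}, q_i = a_i*q_{i-1} + q_{i-2} with p_{-2}=0, p_{-1}=1, q_{-2}=1, q_{-1}=0), until the denominator exceeds 15:
  i=0: a_0=6, p_0 = 6*1 + 0 = 6, q_0 = 6*0 + 1 = 1.
  i=1: a_1=2, p_1 = 2*6 + 1 = 13, q_1 = 2*1 + 0 = 2.
  i=2: a_2=1, p_2 = 1*13 + 6 = 19, q_2 = 1*2 + 1 = 3.
  i=3: a_3=3, p_3 = 3*19 + 13 = 70, q_3 = 3*3 + 2 = 11.
  i=4: a_4=2, p_4 = 2*70 + 19 = 159, q_4 = 2*11 + 3 = 25.
q_4 = 25 > 15, so the last convergent with denominator <= 15 is p_3/q_3 = 70/11.
The closest fraction with denominator <= 15 is either p_3/q_3 or the intermediate fraction (k*p_3 + p_2)/(k*q_3 + q_2) with the largest k >= 1 whose denominator stays <= 15; these approach x as k grows, and every other convergent or intermediate fraction in range is farther away.
Largest k: floor((15 - q_2)/q_3) = floor((15 - 3)/11) = 1.
That gives (1*70 + 19)/(1*11 + 3) = 89/14.
Compare the errors: |x - 70/11| = |159*11 - 70*25|/(25*11) = 1/275, and |x - 89/14| = |159*14 - 89*25|/(25*14) = 1/350.
Cross-multiplying, 1*275 = 275 < 350 = 1*350, so 1/350 is smaller: the intermediate fraction 89/14 is closer to x than 70/11.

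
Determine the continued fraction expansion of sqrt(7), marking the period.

Write x_i = (sqrt(7) + m_i)/d_i with (m_0, d_0) = (0, 1). a_0 = floor(sqrt(7)) = 2, since 2^2 = 4 <= 7 < 9 = 3^2.
Iterate m_{i+1} = d_i*a_i - m_i, d_{i+1} = (7 - m_{i+1}^2)/d_i, a_{i+1} = floor((a_0 + m_{i+1})/d_{i+1}):
  m_1 = 1*2 - 0 = 2, d_1 = (7 - 2^2)/1 = 3/1 = 3, a_1 = floor((2 + 2)/3) = 1.
  m_2 = 3*1 - 2 = 1, d_2 = (7 - 1^2)/3 = 6/3 = 2, a_2 = floor((2 + 1)/2) = 1.
  m_3 = 2*1 - 1 = 1, d_3 = (7 - 1^2)/2 = 6/2 = 3, a_3 = floor((2 + 1)/3) = 1.
  m_4 = 3*1 - 1 = 2, d_4 = (7 - 2^2)/3 = 3/3 = 1, a_4 = floor((2 + 2)/1) = 4.
  m_5 = 1*4 - 2 = 2, d_5 = (7 - 2^2)/1 = 3/1 = 3: (m_5, d_5) = (m_1, d_1) = (2, 3), so from here the quotients repeat a_1, ..., a_4; the period length is 4.
Hence the expansion of sqrt(7) is a_0 = 2 followed by the repeating block 1, 1, 1, 4 (period 4).

[2; (1, 1, 1, 4)]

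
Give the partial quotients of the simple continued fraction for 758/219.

Run the Euclidean algorithm on 758 and 219; the successive quotients are the partial quotients a_0, a_1, ... (each step inverts the fractional part left over by the previous one):
  758 = 3*219 + 101, so a_0 = 3.
  219 = 2*101 + 17, so a_1 = 2.
  101 = 5*17 + 16, so a_2 = 5.
  17 = 1*16 + 1, so a_3 = 1.
  16 = 16*1 + 0, so a_4 = 16.
The remainder reaches 0 after 5 divisions, so the expansion has 5 partial quotients, read off in order.

[3; 2, 5, 1, 16]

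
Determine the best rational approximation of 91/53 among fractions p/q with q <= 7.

12/7

Expand x = 91/53 as a continued fraction with the Euclidean algorithm:
  91 = 1*53 + 38, so a_0 = 1.
  53 = 1*38 + 15, so a_1 = 1.
  38 = 2*15 + 8, so a_2 = 2.
  15 = 1*8 + 7, so a_3 = 1.
  8 = 1*7 + 1, so a_4 = 1.
  7 = 7*1 + 0, so a_5 = 7.
so x = [1; 1, 2, 1, 1, 7].
Convergents (p_i = a_i*p_{i-1} + p_{i-2}, q_i = a_i*q_{i-1} + q_{i-2} with p_{-2}=0, p_{-1}=1, q_{-2}=1, q_{-1}=0), until the denominator exceeds 7:
  i=0: a_0=1, p_0 = 1*1 + 0 = 1, q_0 = 1*0 + 1 = 1.
  i=1: a_1=1, p_1 = 1*1 + 1 = 2, q_1 = 1*1 + 0 = 1.
  i=2: a_2=2, p_2 = 2*2 + 1 = 5, q_2 = 2*1 + 1 = 3.
  i=3: a_3=1, p_3 = 1*5 + 2 = 7, q_3 = 1*3 + 1 = 4.
  i=4: a_4=1, p_4 = 1*7 + 5 = 12, q_4 = 1*4 + 3 = 7.
  i=5: a_5=7, p_5 = 7*12 + 7 = 91, q_5 = 7*7 + 4 = 53.
q_5 = 53 > 7, so the last convergent with denominator <= 7 is p_4/q_4 = 12/7.
The closest fraction with denominator <= 7 is either p_4/q_4 or the intermediate fraction (k*p_4 + p_3)/(k*q_4 + q_3) with the largest k >= 1 whose denominator stays <= 7; these approach x as k grows, and every other convergent or intermediate fraction in range is farther away.
Largest k: floor((7 - q_3)/q_4) = floor((7 - 4)/7) = 0.
Since k = 0, no intermediate fraction beyond p_4/q_4 has denominator <= 7, so the convergent 12/7 is the closest (its error is |91*7 - 12*53|/(53*7) = 1/371).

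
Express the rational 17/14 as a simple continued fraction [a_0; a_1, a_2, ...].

Run the Euclidean algorithm on 17 and 14; the successive quotients are the partial quotients a_0, a_1, ... (each step inverts the fractional part left over by the previous one):
  17 = 1*14 + 3, so a_0 = 1.
  14 = 4*3 + 2, so a_1 = 4.
  3 = 1*2 + 1, so a_2 = 1.
  2 = 2*1 + 0, so a_3 = 2.
The remainder reaches 0 after 4 divisions, so the expansion has 4 partial quotients, read off in order.

[1; 4, 1, 2]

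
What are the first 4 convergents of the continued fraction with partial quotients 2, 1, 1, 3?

2/1, 3/1, 5/2, 18/7

Using the convergent recurrence p_i = a_i*p_{i-1} + p_{i-2}, q_i = a_i*q_{i-1} + q_{i-2} with p_{-2}=0, p_{-1}=1, q_{-2}=1, q_{-1}=0:
  i=0: a_0=2, p_0 = 2*1 + 0 = 2, q_0 = 2*0 + 1 = 1.
  i=1: a_1=1, p_1 = 1*2 + 1 = 3, q_1 = 1*1 + 0 = 1.
  i=2: a_2=1, p_2 = 1*3 + 2 = 5, q_2 = 1*1 + 1 = 2.
  i=3: a_3=3, p_3 = 3*5 + 3 = 18, q_3 = 3*2 + 1 = 7.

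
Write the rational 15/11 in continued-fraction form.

Run the Euclidean algorithm on 15 and 11; the successive quotients are the partial quotients a_0, a_1, ... (each step inverts the fractional part left over by the previous one):
  15 = 1*11 + 4, so a_0 = 1.
  11 = 2*4 + 3, so a_1 = 2.
  4 = 1*3 + 1, so a_2 = 1.
  3 = 3*1 + 0, so a_3 = 3.
The remainder reaches 0 after 4 divisions, so the expansion has 4 partial quotients, read off in order.

[1; 2, 1, 3]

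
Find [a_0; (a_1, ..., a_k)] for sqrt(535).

Write x_i = (sqrt(535) + m_i)/d_i with (m_0, d_0) = (0, 1). a_0 = floor(sqrt(535)) = 23, since 23^2 = 529 <= 535 < 576 = 24^2.
Iterate m_{i+1} = d_i*a_i - m_i, d_{i+1} = (535 - m_{i+1}^2)/d_i, a_{i+1} = floor((a_0 + m_{i+1})/d_{i+1}):
  m_1 = 1*23 - 0 = 23, d_1 = (535 - 23^2)/1 = 6/1 = 6, a_1 = floor((23 + 23)/6) = 7.
  m_2 = 6*7 - 23 = 19, d_2 = (535 - 19^2)/6 = 174/6 = 29, a_2 = floor((23 + 19)/29) = 1.
  m_3 = 29*1 - 19 = 10, d_3 = (535 - 10^2)/29 = 435/29 = 15, a_3 = floor((23 + 10)/15) = 2.
  m_4 = 15*2 - 10 = 20, d_4 = (535 - 20^2)/15 = 135/15 = 9, a_4 = floor((23 + 20)/9) = 4.
  m_5 = 9*4 - 20 = 16, d_5 = (535 - 16^2)/9 = 279/9 = 31, a_5 = floor((23 + 16)/31) = 1.
  m_6 = 31*1 - 16 = 15, d_6 = (535 - 15^2)/31 = 310/31 = 10, a_6 = floor((23 + 15)/10) = 3.
  m_7 = 10*3 - 15 = 15, d_7 = (535 - 15^2)/10 = 310/10 = 31, a_7 = floor((23 + 15)/31) = 1.
  m_8 = 31*1 - 15 = 16, d_8 = (535 - 16^2)/31 = 279/31 = 9, a_8 = floor((23 + 16)/9) = 4.
  m_9 = 9*4 - 16 = 20, d_9 = (535 - 20^2)/9 = 135/9 = 15, a_9 = floor((23 + 20)/15) = 2.
  m_10 = 15*2 - 20 = 10, d_10 = (535 - 10^2)/15 = 435/15 = 29, a_10 = floor((23 + 10)/29) = 1.
  m_11 = 29*1 - 10 = 19, d_11 = (535 - 19^2)/29 = 174/29 = 6, a_11 = floor((23 + 19)/6) = 7.
  m_12 = 6*7 - 19 = 23, d_12 = (535 - 23^2)/6 = 6/6 = 1, a_12 = floor((23 + 23)/1) = 46.
  m_13 = 1*46 - 23 = 23, d_13 = (535 - 23^2)/1 = 6/1 = 6: (m_13, d_13) = (m_1, d_1) = (23, 6), so from here the quotients repeat a_1, ..., a_12; the period length is 12.
Hence the expansion of sqrt(535) is a_0 = 23 followed by the repeating block 7, 1, 2, 4, 1, 3, 1, 4, 2, 1, 7, 46 (period 12).

[23; (7, 1, 2, 4, 1, 3, 1, 4, 2, 1, 7, 46)]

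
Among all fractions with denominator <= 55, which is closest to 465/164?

Expand x = 465/164 as a continued fraction with the Euclidean algorithm:
  465 = 2*164 + 137, so a_0 = 2.
  164 = 1*137 + 27, so a_1 = 1.
  137 = 5*27 + 2, so a_2 = 5.
  27 = 13*2 + 1, so a_3 = 13.
  2 = 2*1 + 0, so a_4 = 2.
so x = [2; 1, 5, 13, 2].
Convergents (p_i = a_i*p_{i-1} + p_{i-2}, q_i = a_i*q_{i-1} + q_{i-2} with p_{-2}=0, p_{-1}=1, q_{-2}=1, q_{-1}=0), until the denominator exceeds 55:
  i=0: a_0=2, p_0 = 2*1 + 0 = 2, q_0 = 2*0 + 1 = 1.
  i=1: a_1=1, p_1 = 1*2 + 1 = 3, q_1 = 1*1 + 0 = 1.
  i=2: a_2=5, p_2 = 5*3 + 2 = 17, q_2 = 5*1 + 1 = 6.
  i=3: a_3=13, p_3 = 13*17 + 3 = 224, q_3 = 13*6 + 1 = 79.
q_3 = 79 > 55, so the last convergent with denominator <= 55 is p_2/q_2 = 17/6.
The closest fraction with denominator <= 55 is either p_2/q_2 or the intermediate fraction (k*p_2 + p_1)/(k*q_2 + q_1) with the largest k >= 1 whose denominator stays <= 55; these approach x as k grows, and every other convergent or intermediate fraction in range is farther away.
Largest k: floor((55 - q_1)/q_2) = floor((55 - 1)/6) = 9.
That gives (9*17 + 3)/(9*6 + 1) = 156/55.
Compare the errors: |x - 17/6| = |465*6 - 17*164|/(164*6) = 2/984, and |x - 156/55| = |465*55 - 156*164|/(164*55) = 9/9020.
Cross-multiplying, 9*984 = 8856 < 18040 = 2*9020, so 9/9020 is smaller: the intermediate fraction 156/55 is closer to x than 17/6.

156/55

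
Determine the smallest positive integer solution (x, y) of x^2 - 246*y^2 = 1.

(x, y) = (88805, 5662)

First expand sqrt(246) as a continued fraction. With x_i = (sqrt(246) + m_i)/d_i and (m_0, d_0) = (0, 1): a_0 = floor(sqrt(246)) = 15, since 15^2 = 225 <= 246 < 256 = 16^2.
Iterate m_{i+1} = d_i*a_i - m_i, d_{i+1} = (246 - m_{i+1}^2)/d_i, a_{i+1} = floor((a_0 + m_{i+1})/d_{i+1}):
  m_1 = 1*15 - 0 = 15, d_1 = (246 - 15^2)/1 = 21/1 = 21, a_1 = floor((15 + 15)/21) = 1.
  m_2 = 21*1 - 15 = 6, d_2 = (246 - 6^2)/21 = 210/21 = 10, a_2 = floor((15 + 6)/10) = 2.
  m_3 = 10*2 - 6 = 14, d_3 = (246 - 14^2)/10 = 50/10 = 5, a_3 = floor((15 + 14)/5) = 5.
  m_4 = 5*5 - 14 = 11, d_4 = (246 - 11^2)/5 = 125/5 = 25, a_4 = floor((15 + 11)/25) = 1.
  m_5 = 25*1 - 11 = 14, d_5 = (246 - 14^2)/25 = 50/25 = 2, a_5 = floor((15 + 14)/2) = 14.
  m_6 = 2*14 - 14 = 14, d_6 = (246 - 14^2)/2 = 50/2 = 25, a_6 = floor((15 + 14)/25) = 1.
  m_7 = 25*1 - 14 = 11, d_7 = (246 - 11^2)/25 = 125/25 = 5, a_7 = floor((15 + 11)/5) = 5.
  m_8 = 5*5 - 11 = 14, d_8 = (246 - 14^2)/5 = 50/5 = 10, a_8 = floor((15 + 14)/10) = 2.
  m_9 = 10*2 - 14 = 6, d_9 = (246 - 6^2)/10 = 210/10 = 21, a_9 = floor((15 + 6)/21) = 1.
  m_10 = 21*1 - 6 = 15, d_10 = (246 - 15^2)/21 = 21/21 = 1, a_10 = floor((15 + 15)/1) = 30.
  m_11 = 1*30 - 15 = 15, d_11 = (246 - 15^2)/1 = 21/1 = 21: (m_11, d_11) = (m_1, d_1) = (15, 21), so from here the quotients repeat a_1, ..., a_10; the period length is 10.
So sqrt(246) = [15; (1, 2, 5, 1, 14, 1, 5, 2, 1, 30)] with period length k = 10.
k is even, so the fundamental solution of x^2 - 246y^2 = 1 is (p_{k-1}, q_{k-1}) = (p_9, q_9); compute convergents through index 9.
Convergents (p_i = a_i*p_{i-1} + p_{i-2}, q_i = a_i*q_{i-1} + q_{i-2} with p_{-2}=0, p_{-1}=1, q_{-2}=1, q_{-1}=0):
  i=0: a_0=15, p_0 = 15*1 + 0 = 15, q_0 = 15*0 + 1 = 1.
  i=1: a_1=1, p_1 = 1*15 + 1 = 16, q_1 = 1*1 + 0 = 1.
  i=2: a_2=2, p_2 = 2*16 + 15 = 47, q_2 = 2*1 + 1 = 3.
  i=3: a_3=5, p_3 = 5*47 + 16 = 251, q_3 = 5*3 + 1 = 16.
  i=4: a_4=1, p_4 = 1*251 + 47 = 298, q_4 = 1*16 + 3 = 19.
  i=5: a_5=14, p_5 = 14*298 + 251 = 4423, q_5 = 14*19 + 16 = 282.
  i=6: a_6=1, p_6 = 1*4423 + 298 = 4721, q_6 = 1*282 + 19 = 301.
  i=7: a_7=5, p_7 = 5*4721 + 4423 = 28028, q_7 = 5*301 + 282 = 1787.
  i=8: a_8=2, p_8 = 2*28028 + 4721 = 60777, q_8 = 2*1787 + 301 = 3875.
  i=9: a_9=1, p_9 = 1*60777 + 28028 = 88805, q_9 = 1*3875 + 1787 = 5662.
Check: 88805^2 - 246*5662^2 = 7886328025 - 7886328024 = 1, so (x, y) = (88805, 5662) solves the equation, and by the theorem it is the least positive solution.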